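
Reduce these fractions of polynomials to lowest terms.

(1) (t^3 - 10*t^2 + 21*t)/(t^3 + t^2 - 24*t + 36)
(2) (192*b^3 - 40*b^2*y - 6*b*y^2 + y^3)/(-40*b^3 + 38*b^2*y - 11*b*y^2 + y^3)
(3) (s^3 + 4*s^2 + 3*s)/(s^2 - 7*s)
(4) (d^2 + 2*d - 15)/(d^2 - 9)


(1) = (t^2 - 7*t)/(t^2 + 4*t - 12)
(2) = (-48*b^2 - 2*b*y + y^2)/(10*b^2 - 7*b*y + y^2)
(3) = (s^2 + 4*s + 3)/(s - 7)
(4) = (d + 5)/(d + 3)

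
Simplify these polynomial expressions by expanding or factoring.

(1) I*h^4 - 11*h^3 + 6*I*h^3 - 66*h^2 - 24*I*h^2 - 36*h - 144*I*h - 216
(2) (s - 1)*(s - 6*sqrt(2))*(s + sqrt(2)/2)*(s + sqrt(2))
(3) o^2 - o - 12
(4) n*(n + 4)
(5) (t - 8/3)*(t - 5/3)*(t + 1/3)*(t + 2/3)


(1) = (h + 6)*(h + 6*I)^2*(I*h + 1)
(2) = s^4 - 9*sqrt(2)*s^3/2 - s^3 - 17*s^2 + 9*sqrt(2)*s^2/2 - 6*sqrt(2)*s + 17*s + 6*sqrt(2)
(3) = (o - 4)*(o + 3)
(4) = n^2 + 4*n
(5) = t^4 - 10*t^3/3 + t^2/3 + 94*t/27 + 80/81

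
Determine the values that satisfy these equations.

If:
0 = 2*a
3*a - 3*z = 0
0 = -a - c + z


Then:
a = 0
c = 0
z = 0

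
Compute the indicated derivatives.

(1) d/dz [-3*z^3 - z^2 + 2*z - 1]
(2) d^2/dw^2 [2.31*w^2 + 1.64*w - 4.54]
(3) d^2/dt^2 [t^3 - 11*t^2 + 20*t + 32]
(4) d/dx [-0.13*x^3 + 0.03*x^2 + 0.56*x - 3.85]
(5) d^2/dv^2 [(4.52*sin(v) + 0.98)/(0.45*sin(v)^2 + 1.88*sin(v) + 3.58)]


(1) = -9*z^2 - 2*z + 2
(2) = 4.62000000000000
(3) = 6*t - 22
(4) = -0.39*x^2 + 0.06*x + 0.56
(5) = (-0.9153*sin(v)^5 + 3.03012*sin(v)^4 + 43.03368*sin(v)^3 + 34.463516*sin(v)^2 - 90.050176*sin(v) - 57.072952)/(0.45*sin(v)^2 + 1.88*sin(v) + 3.58)^3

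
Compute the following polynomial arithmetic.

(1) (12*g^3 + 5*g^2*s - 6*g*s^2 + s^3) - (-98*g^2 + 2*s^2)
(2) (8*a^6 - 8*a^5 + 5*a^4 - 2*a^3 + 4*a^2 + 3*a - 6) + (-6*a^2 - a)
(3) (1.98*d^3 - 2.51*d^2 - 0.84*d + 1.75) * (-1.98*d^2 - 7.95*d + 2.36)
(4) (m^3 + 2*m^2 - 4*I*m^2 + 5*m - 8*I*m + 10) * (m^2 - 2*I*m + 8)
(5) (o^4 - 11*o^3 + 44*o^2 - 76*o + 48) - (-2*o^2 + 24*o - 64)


(1) = 12*g^3 + 5*g^2*s + 98*g^2 - 6*g*s^2 + s^3 - 2*s^2
(2) = 8*a^6 - 8*a^5 + 5*a^4 - 2*a^3 - 2*a^2 + 2*a - 6
(3) = -3.9204*d^5 - 10.7712*d^4 + 26.2905*d^3 - 2.7106*d^2 - 15.8949*d + 4.13
(4) = m^5 + 2*m^4 - 6*I*m^4 + 5*m^3 - 12*I*m^3 + 10*m^2 - 42*I*m^2 + 40*m - 84*I*m + 80
(5) = o^4 - 11*o^3 + 46*o^2 - 100*o + 112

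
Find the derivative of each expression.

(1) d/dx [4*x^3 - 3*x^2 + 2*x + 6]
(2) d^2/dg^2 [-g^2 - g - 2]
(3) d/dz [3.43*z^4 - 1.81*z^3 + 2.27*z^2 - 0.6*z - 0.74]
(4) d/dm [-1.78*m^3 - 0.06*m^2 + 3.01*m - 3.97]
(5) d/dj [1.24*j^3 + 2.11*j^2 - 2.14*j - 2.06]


(1) = 12*x^2 - 6*x + 2
(2) = -2
(3) = 13.72*z^3 - 5.43*z^2 + 4.54*z - 0.6
(4) = -5.34*m^2 - 0.12*m + 3.01
(5) = 3.72*j^2 + 4.22*j - 2.14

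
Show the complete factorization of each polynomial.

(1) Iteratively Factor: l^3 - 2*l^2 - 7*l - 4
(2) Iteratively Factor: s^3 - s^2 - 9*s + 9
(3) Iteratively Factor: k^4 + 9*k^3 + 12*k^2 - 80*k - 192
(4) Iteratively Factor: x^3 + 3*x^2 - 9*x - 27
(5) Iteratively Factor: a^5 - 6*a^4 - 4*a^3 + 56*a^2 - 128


(1) = (l - 4)*(l^2 + 2*l + 1) = (l - 4)*(l + 1)*(l + 1)
(2) = (s - 3)*(s^2 + 2*s - 3) = (s - 3)*(s + 3)*(s - 1)
(3) = (k + 4)*(k^3 + 5*k^2 - 8*k - 48) = (k + 4)^2*(k^2 + k - 12) = (k - 3)*(k + 4)^2*(k + 4)
(4) = (x + 3)*(x^2 - 9) = (x + 3)^2*(x - 3)
(5) = (a - 2)*(a^4 - 4*a^3 - 12*a^2 + 32*a + 64) = (a - 4)*(a - 2)*(a^3 - 12*a - 16) = (a - 4)^2*(a - 2)*(a^2 + 4*a + 4) = (a - 4)^2*(a - 2)*(a + 2)*(a + 2)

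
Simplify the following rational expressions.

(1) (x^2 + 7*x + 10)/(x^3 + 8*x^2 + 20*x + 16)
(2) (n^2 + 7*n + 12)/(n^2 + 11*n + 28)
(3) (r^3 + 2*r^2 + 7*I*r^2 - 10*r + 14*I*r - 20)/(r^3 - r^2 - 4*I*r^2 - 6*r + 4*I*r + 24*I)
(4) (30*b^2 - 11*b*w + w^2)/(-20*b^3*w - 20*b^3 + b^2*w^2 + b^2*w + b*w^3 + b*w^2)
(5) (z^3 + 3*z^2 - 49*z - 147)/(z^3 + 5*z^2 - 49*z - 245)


(1) = (x + 5)/(x^2 + 6*x + 8)
(2) = (n + 3)/(n + 7)
(3) = (r^2 + 7*I*r - 10)/(r^2 + r*(-3 - 4*I) + 12*I)
(4) = (30*b^2 - 11*b*w + w^2)/(-20*b^3*w - 20*b^3 + b^2*w^2 + b^2*w + b*w^3 + b*w^2)
(5) = (z + 3)/(z + 5)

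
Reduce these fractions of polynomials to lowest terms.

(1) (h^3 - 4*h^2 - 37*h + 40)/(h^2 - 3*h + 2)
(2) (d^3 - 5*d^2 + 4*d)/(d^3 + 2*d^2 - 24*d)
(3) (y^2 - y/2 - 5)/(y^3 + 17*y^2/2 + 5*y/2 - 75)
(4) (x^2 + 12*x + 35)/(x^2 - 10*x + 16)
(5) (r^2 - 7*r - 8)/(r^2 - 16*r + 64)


(1) = (h^2 - 3*h - 40)/(h - 2)
(2) = (d - 1)/(d + 6)
(3) = (y + 2)/(y^2 + 11*y + 30)
(4) = (x^2 + 12*x + 35)/(x^2 - 10*x + 16)
(5) = (r + 1)/(r - 8)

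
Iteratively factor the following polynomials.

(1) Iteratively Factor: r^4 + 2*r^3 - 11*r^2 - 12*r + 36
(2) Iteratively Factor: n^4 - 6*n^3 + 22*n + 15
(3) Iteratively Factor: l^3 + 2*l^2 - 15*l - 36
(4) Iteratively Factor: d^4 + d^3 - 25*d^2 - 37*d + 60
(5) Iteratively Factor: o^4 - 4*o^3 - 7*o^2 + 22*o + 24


(1) = (r + 3)*(r^3 - r^2 - 8*r + 12) = (r - 2)*(r + 3)*(r^2 + r - 6) = (r - 2)^2*(r + 3)*(r + 3)
(2) = (n - 3)*(n^3 - 3*n^2 - 9*n - 5) = (n - 3)*(n + 1)*(n^2 - 4*n - 5) = (n - 5)*(n - 3)*(n + 1)*(n + 1)
(3) = (l - 4)*(l^2 + 6*l + 9) = (l - 4)*(l + 3)*(l + 3)
(4) = (d + 3)*(d^3 - 2*d^2 - 19*d + 20) = (d - 1)*(d + 3)*(d^2 - d - 20) = (d - 1)*(d + 3)*(d + 4)*(d - 5)
(5) = (o - 3)*(o^3 - o^2 - 10*o - 8) = (o - 3)*(o + 2)*(o^2 - 3*o - 4) = (o - 4)*(o - 3)*(o + 2)*(o + 1)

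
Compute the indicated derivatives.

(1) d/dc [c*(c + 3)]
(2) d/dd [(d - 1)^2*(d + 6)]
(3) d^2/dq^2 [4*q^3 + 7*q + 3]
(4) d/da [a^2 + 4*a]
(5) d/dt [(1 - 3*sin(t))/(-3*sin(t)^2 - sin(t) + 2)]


(1) = 2*c + 3
(2) = (d - 1)*(3*d + 11)
(3) = 24*q
(4) = 2*a + 4
(5) = (-9*sin(t)^2 + 6*sin(t) - 5)*cos(t)/(3*sin(t)^2 + sin(t) - 2)^2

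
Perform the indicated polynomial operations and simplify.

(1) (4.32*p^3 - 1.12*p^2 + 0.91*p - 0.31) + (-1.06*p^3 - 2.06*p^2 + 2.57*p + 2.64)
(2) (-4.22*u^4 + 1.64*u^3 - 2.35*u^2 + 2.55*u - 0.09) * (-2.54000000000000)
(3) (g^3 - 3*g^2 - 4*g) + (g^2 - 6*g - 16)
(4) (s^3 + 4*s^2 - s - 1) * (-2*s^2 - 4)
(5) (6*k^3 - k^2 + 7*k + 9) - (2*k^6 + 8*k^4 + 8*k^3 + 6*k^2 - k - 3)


(1) = 3.26*p^3 - 3.18*p^2 + 3.48*p + 2.33
(2) = 10.7188*u^4 - 4.1656*u^3 + 5.969*u^2 - 6.477*u + 0.2286
(3) = g^3 - 2*g^2 - 10*g - 16
(4) = -2*s^5 - 8*s^4 - 2*s^3 - 14*s^2 + 4*s + 4
(5) = -2*k^6 - 8*k^4 - 2*k^3 - 7*k^2 + 8*k + 12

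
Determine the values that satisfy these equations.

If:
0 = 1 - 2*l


Then:
l = 1/2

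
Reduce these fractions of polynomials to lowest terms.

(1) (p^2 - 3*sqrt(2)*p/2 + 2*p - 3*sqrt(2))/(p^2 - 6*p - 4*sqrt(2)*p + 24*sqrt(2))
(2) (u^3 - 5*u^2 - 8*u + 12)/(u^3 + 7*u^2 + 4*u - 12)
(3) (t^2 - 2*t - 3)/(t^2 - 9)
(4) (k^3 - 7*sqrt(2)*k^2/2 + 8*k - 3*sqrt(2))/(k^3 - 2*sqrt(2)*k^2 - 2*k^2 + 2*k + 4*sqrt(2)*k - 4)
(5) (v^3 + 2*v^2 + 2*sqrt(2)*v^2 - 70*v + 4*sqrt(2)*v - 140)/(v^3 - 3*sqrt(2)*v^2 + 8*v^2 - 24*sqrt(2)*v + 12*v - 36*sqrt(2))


(1) = (2*p^2 + p*(4 - 3*sqrt(2)) - 6*sqrt(2))/(2*p^2 + p*(-12 - 8*sqrt(2)) + 48*sqrt(2))
(2) = (u - 6)/(u + 6)
(3) = (t + 1)/(t + 3)
(4) = (2*k - 3*sqrt(2))/(2*k - 4)
(5) = (v^2 + 2*sqrt(2)*v - 70)/(v^2 + v*(6 - 3*sqrt(2)) - 18*sqrt(2))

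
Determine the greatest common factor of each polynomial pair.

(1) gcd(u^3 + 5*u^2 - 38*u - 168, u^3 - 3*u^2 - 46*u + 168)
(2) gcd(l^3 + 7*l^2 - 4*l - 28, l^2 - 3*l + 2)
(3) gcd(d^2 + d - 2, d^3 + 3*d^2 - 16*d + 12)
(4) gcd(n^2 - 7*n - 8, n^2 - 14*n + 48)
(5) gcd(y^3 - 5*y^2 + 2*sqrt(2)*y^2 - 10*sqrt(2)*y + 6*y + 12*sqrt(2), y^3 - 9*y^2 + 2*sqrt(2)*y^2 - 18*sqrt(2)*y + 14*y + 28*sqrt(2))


(1) = gcd((u - 6)*(u + 4)*(u + 7), (u - 6)*(u - 4)*(u + 7)) = u^2 + u - 42
(2) = l - 2
(3) = d - 1
(4) = gcd((n - 8)*(n + 1), (n - 8)*(n - 6)) = n - 8
(5) = y^2 + y*(-2 + 2*sqrt(2)) - 4*sqrt(2)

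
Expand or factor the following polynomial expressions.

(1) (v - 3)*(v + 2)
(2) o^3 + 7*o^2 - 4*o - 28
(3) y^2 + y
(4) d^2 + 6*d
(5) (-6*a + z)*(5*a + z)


(1) = v^2 - v - 6
(2) = (o - 2)*(o + 2)*(o + 7)
(3) = y*(y + 1)
(4) = d*(d + 6)
(5) = -30*a^2 - a*z + z^2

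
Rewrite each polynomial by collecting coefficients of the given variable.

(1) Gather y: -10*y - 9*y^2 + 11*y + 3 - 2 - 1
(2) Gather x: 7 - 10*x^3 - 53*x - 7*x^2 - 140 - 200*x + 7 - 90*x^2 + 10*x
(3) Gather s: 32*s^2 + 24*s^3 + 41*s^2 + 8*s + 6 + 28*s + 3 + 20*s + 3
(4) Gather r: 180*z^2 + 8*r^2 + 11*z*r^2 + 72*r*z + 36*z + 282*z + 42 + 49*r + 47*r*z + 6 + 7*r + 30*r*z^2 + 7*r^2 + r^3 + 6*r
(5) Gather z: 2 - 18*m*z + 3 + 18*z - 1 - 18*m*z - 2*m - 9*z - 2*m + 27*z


(1) = -9*y^2 + y
(2) = -10*x^3 - 97*x^2 - 243*x - 126
(3) = 24*s^3 + 73*s^2 + 56*s + 12
(4) = r^3 + r^2*(11*z + 15) + r*(30*z^2 + 119*z + 62) + 180*z^2 + 318*z + 48
(5) = -4*m + z*(36 - 36*m) + 4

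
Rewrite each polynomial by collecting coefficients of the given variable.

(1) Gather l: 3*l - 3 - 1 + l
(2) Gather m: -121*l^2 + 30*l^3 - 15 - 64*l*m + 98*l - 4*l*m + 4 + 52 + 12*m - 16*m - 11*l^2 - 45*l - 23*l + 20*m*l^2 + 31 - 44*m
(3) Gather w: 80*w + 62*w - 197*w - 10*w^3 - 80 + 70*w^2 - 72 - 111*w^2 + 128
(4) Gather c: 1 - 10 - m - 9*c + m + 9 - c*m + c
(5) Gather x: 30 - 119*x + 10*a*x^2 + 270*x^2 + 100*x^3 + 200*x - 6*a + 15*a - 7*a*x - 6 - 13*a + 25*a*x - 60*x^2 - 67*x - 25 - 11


(1) = 4*l - 4
(2) = 30*l^3 - 132*l^2 + 30*l + m*(20*l^2 - 68*l - 48) + 72
(3) = -10*w^3 - 41*w^2 - 55*w - 24
(4) = c*(-m - 8)
(5) = -4*a + 100*x^3 + x^2*(10*a + 210) + x*(18*a + 14) - 12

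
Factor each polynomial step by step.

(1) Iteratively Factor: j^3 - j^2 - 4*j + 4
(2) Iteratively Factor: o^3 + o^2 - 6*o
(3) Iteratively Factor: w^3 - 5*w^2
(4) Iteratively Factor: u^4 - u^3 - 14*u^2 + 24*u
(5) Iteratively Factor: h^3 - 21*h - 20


(1) = (j - 1)*(j^2 - 4) = (j - 2)*(j - 1)*(j + 2)
(2) = (o + 3)*(o^2 - 2*o) = o*(o + 3)*(o - 2)
(3) = (w)*(w^2 - 5*w) = w^2*(w - 5)
(4) = (u - 2)*(u^3 + u^2 - 12*u) = u*(u - 2)*(u^2 + u - 12) = u*(u - 3)*(u - 2)*(u + 4)
(5) = (h + 4)*(h^2 - 4*h - 5) = (h - 5)*(h + 4)*(h + 1)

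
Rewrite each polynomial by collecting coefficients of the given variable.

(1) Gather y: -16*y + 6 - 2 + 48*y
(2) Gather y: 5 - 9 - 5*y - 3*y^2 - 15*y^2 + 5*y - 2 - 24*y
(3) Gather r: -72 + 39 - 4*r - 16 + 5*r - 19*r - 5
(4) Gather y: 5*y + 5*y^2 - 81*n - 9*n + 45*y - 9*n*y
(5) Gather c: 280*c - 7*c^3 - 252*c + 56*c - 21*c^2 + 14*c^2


(1) = 32*y + 4
(2) = -18*y^2 - 24*y - 6
(3) = -18*r - 54
(4) = -90*n + 5*y^2 + y*(50 - 9*n)
(5) = -7*c^3 - 7*c^2 + 84*c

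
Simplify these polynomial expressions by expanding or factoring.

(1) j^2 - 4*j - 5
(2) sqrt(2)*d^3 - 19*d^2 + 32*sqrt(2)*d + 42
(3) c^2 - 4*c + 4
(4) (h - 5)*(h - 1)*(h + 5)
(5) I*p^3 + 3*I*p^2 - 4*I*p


(1) = (j - 5)*(j + 1)
(2) = (d - 7*sqrt(2))*(d - 3*sqrt(2))*(sqrt(2)*d + 1)
(3) = (c - 2)^2
(4) = h^3 - h^2 - 25*h + 25
(5) = p*(p + 4)*(I*p - I)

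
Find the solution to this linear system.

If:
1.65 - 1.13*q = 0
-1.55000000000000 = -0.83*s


Then:
q = 1.46
s = 1.87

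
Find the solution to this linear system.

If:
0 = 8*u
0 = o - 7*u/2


Then:
o = 0
u = 0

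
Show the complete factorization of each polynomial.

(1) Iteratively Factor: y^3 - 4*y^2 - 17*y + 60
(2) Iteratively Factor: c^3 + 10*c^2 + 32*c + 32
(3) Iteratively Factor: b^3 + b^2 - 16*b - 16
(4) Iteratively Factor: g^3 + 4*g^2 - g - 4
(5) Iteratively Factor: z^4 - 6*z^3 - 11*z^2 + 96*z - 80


(1) = (y - 3)*(y^2 - y - 20) = (y - 3)*(y + 4)*(y - 5)
(2) = (c + 4)*(c^2 + 6*c + 8) = (c + 4)^2*(c + 2)
(3) = (b + 4)*(b^2 - 3*b - 4) = (b - 4)*(b + 4)*(b + 1)
(4) = (g + 1)*(g^2 + 3*g - 4) = (g + 1)*(g + 4)*(g - 1)
(5) = (z - 1)*(z^3 - 5*z^2 - 16*z + 80) = (z - 1)*(z + 4)*(z^2 - 9*z + 20) = (z - 5)*(z - 1)*(z + 4)*(z - 4)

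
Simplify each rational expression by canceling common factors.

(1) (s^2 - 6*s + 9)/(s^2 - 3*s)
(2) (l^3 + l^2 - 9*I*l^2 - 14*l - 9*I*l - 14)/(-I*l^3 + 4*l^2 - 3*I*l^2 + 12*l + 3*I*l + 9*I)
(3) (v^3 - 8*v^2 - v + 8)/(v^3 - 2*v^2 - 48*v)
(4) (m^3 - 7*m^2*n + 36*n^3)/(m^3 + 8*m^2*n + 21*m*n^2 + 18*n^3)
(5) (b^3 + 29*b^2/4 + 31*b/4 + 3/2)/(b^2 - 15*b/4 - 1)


(1) = (s - 3)/s
(2) = (I*l^3 + l^2*(9 + I) + l*(9 - 14*I) - 14*I)/(l^3 + l^2*(3 + 4*I) + l*(-3 + 12*I) - 9)
(3) = (v^2 - 1)/(v^2 + 6*v)
(4) = (m^2 - 9*m*n + 18*n^2)/(m^2 + 6*m*n + 9*n^2)
(5) = (b^2 + 7*b + 6)/(b - 4)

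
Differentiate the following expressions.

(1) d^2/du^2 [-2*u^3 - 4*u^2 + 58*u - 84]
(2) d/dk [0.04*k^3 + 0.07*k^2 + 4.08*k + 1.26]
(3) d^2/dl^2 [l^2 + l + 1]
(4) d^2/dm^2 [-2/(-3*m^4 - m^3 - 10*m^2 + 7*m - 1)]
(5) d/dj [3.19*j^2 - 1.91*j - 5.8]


(1) = -12*u - 8
(2) = 0.12*k^2 + 0.14*k + 4.08
(3) = 2
(4) = 4*(-(18*m^2 + 3*m + 10)*(3*m^4 + m^3 + 10*m^2 - 7*m + 1) + (12*m^3 + 3*m^2 + 20*m - 7)^2)/(3*m^4 + m^3 + 10*m^2 - 7*m + 1)^3
(5) = 6.38*j - 1.91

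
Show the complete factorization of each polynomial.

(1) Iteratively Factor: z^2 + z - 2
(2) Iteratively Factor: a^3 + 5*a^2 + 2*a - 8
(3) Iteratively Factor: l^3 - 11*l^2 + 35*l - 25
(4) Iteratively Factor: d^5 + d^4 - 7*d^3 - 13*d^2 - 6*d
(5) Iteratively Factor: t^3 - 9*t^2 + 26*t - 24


(1) = (z + 2)*(z - 1)
(2) = (a - 1)*(a^2 + 6*a + 8) = (a - 1)*(a + 2)*(a + 4)
(3) = (l - 5)*(l^2 - 6*l + 5) = (l - 5)*(l - 1)*(l - 5)
(4) = (d + 2)*(d^4 - d^3 - 5*d^2 - 3*d) = (d + 1)*(d + 2)*(d^3 - 2*d^2 - 3*d) = d*(d + 1)*(d + 2)*(d^2 - 2*d - 3) = d*(d + 1)^2*(d + 2)*(d - 3)
(5) = (t - 3)*(t^2 - 6*t + 8) = (t - 3)*(t - 2)*(t - 4)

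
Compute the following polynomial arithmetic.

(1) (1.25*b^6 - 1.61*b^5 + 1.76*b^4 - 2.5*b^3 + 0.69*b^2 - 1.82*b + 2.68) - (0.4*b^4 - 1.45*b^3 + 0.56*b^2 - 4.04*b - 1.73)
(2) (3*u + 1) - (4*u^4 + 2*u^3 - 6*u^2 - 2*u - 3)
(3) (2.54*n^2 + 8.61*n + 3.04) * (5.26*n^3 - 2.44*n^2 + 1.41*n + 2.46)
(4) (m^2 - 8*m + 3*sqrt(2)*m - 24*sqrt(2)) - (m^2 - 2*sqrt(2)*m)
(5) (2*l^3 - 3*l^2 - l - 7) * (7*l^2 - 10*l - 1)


(1) = 1.25*b^6 - 1.61*b^5 + 1.36*b^4 - 1.05*b^3 + 0.13*b^2 + 2.22*b + 4.41
(2) = -4*u^4 - 2*u^3 + 6*u^2 + 5*u + 4
(3) = 13.3604*n^5 + 39.091*n^4 - 1.4366*n^3 + 10.9709*n^2 + 25.467*n + 7.4784
(4) = -8*m + 5*sqrt(2)*m - 24*sqrt(2)
(5) = 14*l^5 - 41*l^4 + 21*l^3 - 36*l^2 + 71*l + 7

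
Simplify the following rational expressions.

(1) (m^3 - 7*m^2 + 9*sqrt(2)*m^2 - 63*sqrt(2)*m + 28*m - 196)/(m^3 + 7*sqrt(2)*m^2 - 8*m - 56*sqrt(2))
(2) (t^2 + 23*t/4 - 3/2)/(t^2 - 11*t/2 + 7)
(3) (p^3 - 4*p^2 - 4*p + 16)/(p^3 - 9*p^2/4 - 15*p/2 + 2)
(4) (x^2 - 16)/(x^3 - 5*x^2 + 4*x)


(1) = (m - 7)/(m - 2*sqrt(2))
(2) = (4*t^2 + 23*t - 6)/(4*t^2 - 22*t + 28)
(3) = (4*p - 8)/(4*p - 1)
(4) = (x + 4)/(x^2 - x)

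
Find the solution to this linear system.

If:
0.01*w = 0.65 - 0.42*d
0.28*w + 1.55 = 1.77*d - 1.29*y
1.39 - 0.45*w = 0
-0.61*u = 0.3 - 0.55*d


Then:
d = 1.47
u = 0.84
w = 3.09
y = 0.15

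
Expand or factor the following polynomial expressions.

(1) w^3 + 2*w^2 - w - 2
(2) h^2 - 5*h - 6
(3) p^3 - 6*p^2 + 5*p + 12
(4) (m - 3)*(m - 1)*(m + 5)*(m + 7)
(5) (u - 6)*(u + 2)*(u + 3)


(1) = (w - 1)*(w + 1)*(w + 2)
(2) = (h - 6)*(h + 1)
(3) = (p - 4)*(p - 3)*(p + 1)
(4) = m^4 + 8*m^3 - 10*m^2 - 104*m + 105
(5) = u^3 - u^2 - 24*u - 36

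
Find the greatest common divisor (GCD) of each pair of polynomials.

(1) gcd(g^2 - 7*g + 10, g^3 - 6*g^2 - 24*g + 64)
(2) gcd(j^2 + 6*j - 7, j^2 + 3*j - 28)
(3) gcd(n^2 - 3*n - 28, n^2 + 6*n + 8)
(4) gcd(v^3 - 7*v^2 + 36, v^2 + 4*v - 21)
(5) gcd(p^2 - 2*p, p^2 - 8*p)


(1) = gcd((g - 5)*(g - 2), (g - 8)*(g - 2)*(g + 4)) = g - 2
(2) = j + 7
(3) = n + 4
(4) = gcd((v - 6)*(v - 3)*(v + 2), (v - 3)*(v + 7)) = v - 3
(5) = gcd(p*(p - 2), p*(p - 8)) = p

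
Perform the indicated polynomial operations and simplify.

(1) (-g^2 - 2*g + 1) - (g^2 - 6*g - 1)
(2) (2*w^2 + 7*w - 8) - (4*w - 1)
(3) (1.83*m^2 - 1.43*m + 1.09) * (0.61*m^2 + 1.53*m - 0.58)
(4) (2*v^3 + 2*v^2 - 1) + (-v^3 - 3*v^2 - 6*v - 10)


(1) = -2*g^2 + 4*g + 2
(2) = 2*w^2 + 3*w - 7
(3) = 1.1163*m^4 + 1.9276*m^3 - 2.5844*m^2 + 2.4971*m - 0.6322
(4) = v^3 - v^2 - 6*v - 11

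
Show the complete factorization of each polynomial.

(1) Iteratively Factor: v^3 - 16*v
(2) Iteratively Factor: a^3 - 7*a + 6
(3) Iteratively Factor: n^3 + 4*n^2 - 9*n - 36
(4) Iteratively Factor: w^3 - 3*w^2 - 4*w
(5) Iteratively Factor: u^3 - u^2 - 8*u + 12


(1) = (v - 4)*(v^2 + 4*v) = (v - 4)*(v + 4)*(v)
(2) = (a - 2)*(a^2 + 2*a - 3) = (a - 2)*(a - 1)*(a + 3)
(3) = (n - 3)*(n^2 + 7*n + 12) = (n - 3)*(n + 4)*(n + 3)
(4) = (w)*(w^2 - 3*w - 4) = w*(w + 1)*(w - 4)
(5) = (u - 2)*(u^2 + u - 6) = (u - 2)^2*(u + 3)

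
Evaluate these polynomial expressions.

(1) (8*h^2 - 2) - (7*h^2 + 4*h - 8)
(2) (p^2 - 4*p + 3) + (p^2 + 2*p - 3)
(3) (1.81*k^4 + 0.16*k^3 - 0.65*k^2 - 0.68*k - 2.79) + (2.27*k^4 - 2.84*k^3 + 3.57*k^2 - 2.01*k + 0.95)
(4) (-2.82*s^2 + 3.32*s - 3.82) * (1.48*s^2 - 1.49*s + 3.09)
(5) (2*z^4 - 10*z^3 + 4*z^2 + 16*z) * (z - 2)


(1) = h^2 - 4*h + 6
(2) = 2*p^2 - 2*p
(3) = 4.08*k^4 - 2.68*k^3 + 2.92*k^2 - 2.69*k - 1.84
(4) = -4.1736*s^4 + 9.1154*s^3 - 19.3142*s^2 + 15.9506*s - 11.8038
(5) = 2*z^5 - 14*z^4 + 24*z^3 + 8*z^2 - 32*z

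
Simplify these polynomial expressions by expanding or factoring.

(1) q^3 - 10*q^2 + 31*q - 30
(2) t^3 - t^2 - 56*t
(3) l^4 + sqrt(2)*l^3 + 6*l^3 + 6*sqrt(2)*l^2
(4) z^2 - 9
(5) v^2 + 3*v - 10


(1) = (q - 5)*(q - 3)*(q - 2)
(2) = t*(t - 8)*(t + 7)
(3) = l^2*(l + 6)*(l + sqrt(2))
(4) = (z - 3)*(z + 3)
(5) = (v - 2)*(v + 5)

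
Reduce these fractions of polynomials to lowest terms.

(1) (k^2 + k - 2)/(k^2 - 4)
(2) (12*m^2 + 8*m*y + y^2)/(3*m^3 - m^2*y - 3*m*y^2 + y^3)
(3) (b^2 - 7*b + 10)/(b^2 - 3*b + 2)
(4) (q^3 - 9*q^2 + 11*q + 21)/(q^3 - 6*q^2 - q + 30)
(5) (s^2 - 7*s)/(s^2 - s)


(1) = (k - 1)/(k - 2)
(2) = (12*m^2 + 8*m*y + y^2)/(3*m^3 - m^2*y - 3*m*y^2 + y^3)
(3) = (b - 5)/(b - 1)
(4) = (q^2 - 6*q - 7)/(q^2 - 3*q - 10)
(5) = (s - 7)/(s - 1)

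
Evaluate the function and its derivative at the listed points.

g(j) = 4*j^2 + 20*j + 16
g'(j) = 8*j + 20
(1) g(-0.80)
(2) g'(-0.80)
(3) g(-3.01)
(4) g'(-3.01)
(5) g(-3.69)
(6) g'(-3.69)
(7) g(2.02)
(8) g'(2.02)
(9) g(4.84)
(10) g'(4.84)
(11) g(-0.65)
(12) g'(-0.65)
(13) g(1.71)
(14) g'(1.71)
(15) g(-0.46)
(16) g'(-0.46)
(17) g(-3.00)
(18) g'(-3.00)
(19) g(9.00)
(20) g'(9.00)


(1) = 2.56
(2) = 13.60
(3) = -7.96
(4) = -4.08
(5) = -3.34
(6) = -9.52
(7) = 72.72
(8) = 36.16
(9) = 206.50
(10) = 58.72
(11) = 4.69
(12) = 14.80
(13) = 61.90
(14) = 33.68
(15) = 7.65
(16) = 16.32
(17) = -8.00
(18) = -4.00
(19) = 520.00
(20) = 92.00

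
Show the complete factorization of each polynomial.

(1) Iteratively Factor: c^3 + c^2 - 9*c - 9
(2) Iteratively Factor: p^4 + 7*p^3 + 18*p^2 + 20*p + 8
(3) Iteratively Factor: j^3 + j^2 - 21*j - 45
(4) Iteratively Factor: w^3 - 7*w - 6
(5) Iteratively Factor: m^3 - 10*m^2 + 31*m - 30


(1) = (c - 3)*(c^2 + 4*c + 3) = (c - 3)*(c + 1)*(c + 3)
(2) = (p + 2)*(p^3 + 5*p^2 + 8*p + 4) = (p + 1)*(p + 2)*(p^2 + 4*p + 4) = (p + 1)*(p + 2)^2*(p + 2)
(3) = (j + 3)*(j^2 - 2*j - 15) = (j + 3)^2*(j - 5)
(4) = (w + 2)*(w^2 - 2*w - 3) = (w + 1)*(w + 2)*(w - 3)
(5) = (m - 2)*(m^2 - 8*m + 15) = (m - 5)*(m - 2)*(m - 3)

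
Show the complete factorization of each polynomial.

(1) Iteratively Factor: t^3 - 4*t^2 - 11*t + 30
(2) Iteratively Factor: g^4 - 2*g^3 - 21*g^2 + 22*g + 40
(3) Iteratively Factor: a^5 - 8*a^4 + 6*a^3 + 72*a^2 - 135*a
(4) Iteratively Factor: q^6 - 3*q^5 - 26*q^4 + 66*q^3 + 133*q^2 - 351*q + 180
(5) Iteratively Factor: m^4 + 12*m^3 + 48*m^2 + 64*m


(1) = (t + 3)*(t^2 - 7*t + 10) = (t - 2)*(t + 3)*(t - 5)
(2) = (g + 4)*(g^3 - 6*g^2 + 3*g + 10) = (g + 1)*(g + 4)*(g^2 - 7*g + 10) = (g - 5)*(g + 1)*(g + 4)*(g - 2)
(3) = (a - 5)*(a^4 - 3*a^3 - 9*a^2 + 27*a) = a*(a - 5)*(a^3 - 3*a^2 - 9*a + 27) = a*(a - 5)*(a - 3)*(a^2 - 9) = a*(a - 5)*(a - 3)*(a + 3)*(a - 3)
(4) = (q + 4)*(q^5 - 7*q^4 + 2*q^3 + 58*q^2 - 99*q + 45) = (q - 5)*(q + 4)*(q^4 - 2*q^3 - 8*q^2 + 18*q - 9) = (q - 5)*(q - 1)*(q + 4)*(q^3 - q^2 - 9*q + 9) = (q - 5)*(q - 3)*(q - 1)*(q + 4)*(q^2 + 2*q - 3) = (q - 5)*(q - 3)*(q - 1)*(q + 3)*(q + 4)*(q - 1)
(5) = (m + 4)*(m^3 + 8*m^2 + 16*m) = m*(m + 4)*(m^2 + 8*m + 16) = m*(m + 4)^2*(m + 4)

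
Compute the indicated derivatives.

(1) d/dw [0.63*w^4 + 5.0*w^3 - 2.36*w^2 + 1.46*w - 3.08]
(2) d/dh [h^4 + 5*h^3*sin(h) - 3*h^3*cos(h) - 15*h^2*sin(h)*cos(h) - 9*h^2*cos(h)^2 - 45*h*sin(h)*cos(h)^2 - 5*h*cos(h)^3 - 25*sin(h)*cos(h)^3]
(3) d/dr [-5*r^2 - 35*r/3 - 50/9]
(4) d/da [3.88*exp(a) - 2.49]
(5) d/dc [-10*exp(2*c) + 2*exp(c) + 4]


(1) = 2.52*w^3 + 15.0*w^2 - 4.72*w + 1.46
(2) = 3*h^3*sin(h) + 5*h^3*cos(h) + 4*h^3 + 15*h^2*sin(h) + 9*h^2*sin(2*h) - 9*h^2*cos(h) - 15*h^2*cos(2*h) + 15*h*sin(h)/4 - 15*h*sin(2*h) + 15*h*sin(3*h)/4 - 45*h*cos(h)/4 - 9*h*cos(2*h) - 135*h*cos(3*h)/4 - 9*h - 45*sin(h)/4 - 45*sin(3*h)/4 - 15*cos(h)/4 - 25*cos(2*h)^2 - 25*cos(2*h)/2 - 5*cos(3*h)/4 + 25/2
(3) = -10*r - 35/3
(4) = 3.88*exp(a)
(5) = (2 - 20*exp(c))*exp(c)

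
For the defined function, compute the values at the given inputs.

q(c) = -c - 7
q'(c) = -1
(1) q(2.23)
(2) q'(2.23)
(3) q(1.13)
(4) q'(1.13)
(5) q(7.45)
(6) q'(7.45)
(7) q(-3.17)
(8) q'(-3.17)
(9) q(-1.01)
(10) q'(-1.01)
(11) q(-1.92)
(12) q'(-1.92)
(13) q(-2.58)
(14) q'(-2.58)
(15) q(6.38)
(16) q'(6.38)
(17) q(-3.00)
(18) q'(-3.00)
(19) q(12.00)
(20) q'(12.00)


(1) = -9.23
(2) = -1.00
(3) = -8.13
(4) = -1.00
(5) = -14.45
(6) = -1.00
(7) = -3.83
(8) = -1.00
(9) = -5.99
(10) = -1.00
(11) = -5.08
(12) = -1.00
(13) = -4.42
(14) = -1.00
(15) = -13.38
(16) = -1.00
(17) = -4.00
(18) = -1.00
(19) = -19.00
(20) = -1.00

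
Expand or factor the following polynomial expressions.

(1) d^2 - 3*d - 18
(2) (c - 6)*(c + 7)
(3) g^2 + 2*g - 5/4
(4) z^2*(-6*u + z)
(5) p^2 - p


(1) = (d - 6)*(d + 3)
(2) = c^2 + c - 42
(3) = (g - 1/2)*(g + 5/2)
(4) = -6*u*z^2 + z^3
(5) = p*(p - 1)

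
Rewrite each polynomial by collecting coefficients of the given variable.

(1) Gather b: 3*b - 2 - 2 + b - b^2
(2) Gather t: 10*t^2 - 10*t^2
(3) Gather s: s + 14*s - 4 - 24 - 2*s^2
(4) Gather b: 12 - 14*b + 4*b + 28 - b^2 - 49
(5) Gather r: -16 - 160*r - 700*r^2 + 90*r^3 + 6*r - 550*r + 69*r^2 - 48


(1) = -b^2 + 4*b - 4
(2) = 0
(3) = -2*s^2 + 15*s - 28
(4) = -b^2 - 10*b - 9
(5) = 90*r^3 - 631*r^2 - 704*r - 64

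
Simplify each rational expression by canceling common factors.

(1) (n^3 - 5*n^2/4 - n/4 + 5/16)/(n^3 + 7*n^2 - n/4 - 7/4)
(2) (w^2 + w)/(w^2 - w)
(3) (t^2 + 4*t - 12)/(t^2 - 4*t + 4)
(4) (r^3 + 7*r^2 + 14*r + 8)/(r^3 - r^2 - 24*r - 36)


(1) = (4*n - 5)/(4*n + 28)
(2) = (w + 1)/(w - 1)
(3) = (t + 6)/(t - 2)
(4) = (r^2 + 5*r + 4)/(r^2 - 3*r - 18)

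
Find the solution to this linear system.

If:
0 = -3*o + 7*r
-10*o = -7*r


Then:
o = 0
r = 0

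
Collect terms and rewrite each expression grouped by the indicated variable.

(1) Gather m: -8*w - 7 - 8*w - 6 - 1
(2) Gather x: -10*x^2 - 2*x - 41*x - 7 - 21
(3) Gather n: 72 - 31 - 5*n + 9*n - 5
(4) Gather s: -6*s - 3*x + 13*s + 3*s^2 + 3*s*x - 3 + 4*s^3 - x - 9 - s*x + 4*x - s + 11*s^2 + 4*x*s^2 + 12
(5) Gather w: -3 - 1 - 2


(1) = -16*w - 14
(2) = -10*x^2 - 43*x - 28
(3) = 4*n + 36
(4) = 4*s^3 + s^2*(4*x + 14) + s*(2*x + 6)
(5) = -6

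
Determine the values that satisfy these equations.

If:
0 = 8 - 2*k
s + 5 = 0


Then:
k = 4
s = -5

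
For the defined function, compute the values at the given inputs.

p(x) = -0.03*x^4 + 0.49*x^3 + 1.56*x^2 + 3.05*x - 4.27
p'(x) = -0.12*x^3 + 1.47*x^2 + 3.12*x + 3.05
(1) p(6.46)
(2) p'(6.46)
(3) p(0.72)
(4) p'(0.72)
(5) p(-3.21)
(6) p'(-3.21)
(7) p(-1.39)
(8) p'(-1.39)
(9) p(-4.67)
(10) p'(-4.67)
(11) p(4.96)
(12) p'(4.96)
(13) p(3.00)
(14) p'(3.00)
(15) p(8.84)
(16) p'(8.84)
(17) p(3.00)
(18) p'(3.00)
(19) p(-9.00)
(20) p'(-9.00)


(1) = 160.39
(2) = 52.20
(3) = -1.09
(4) = 6.01
(5) = -17.38
(6) = 12.15
(7) = -6.92
(8) = 1.88
(9) = -48.67
(10) = 32.76
(11) = 90.87
(12) = 40.05
(13) = 29.72
(14) = 22.40
(15) = 299.89
(16) = 62.61
(17) = 29.72
(18) = 22.40
(19) = -459.40
(20) = 181.52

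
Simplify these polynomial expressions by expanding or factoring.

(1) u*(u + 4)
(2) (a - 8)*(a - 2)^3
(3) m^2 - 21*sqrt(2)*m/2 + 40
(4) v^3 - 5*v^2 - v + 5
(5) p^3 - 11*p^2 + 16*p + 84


(1) = u^2 + 4*u
(2) = a^4 - 14*a^3 + 60*a^2 - 104*a + 64
(3) = (m - 8*sqrt(2))*(m - 5*sqrt(2)/2)
(4) = (v - 5)*(v - 1)*(v + 1)
(5) = (p - 7)*(p - 6)*(p + 2)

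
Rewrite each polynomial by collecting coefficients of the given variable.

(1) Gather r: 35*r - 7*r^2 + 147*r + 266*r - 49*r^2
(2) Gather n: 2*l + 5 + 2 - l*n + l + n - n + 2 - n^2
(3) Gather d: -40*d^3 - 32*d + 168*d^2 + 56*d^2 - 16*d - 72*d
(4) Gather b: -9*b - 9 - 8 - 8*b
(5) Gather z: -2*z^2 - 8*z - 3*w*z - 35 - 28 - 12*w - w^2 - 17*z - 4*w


(1) = -56*r^2 + 448*r
(2) = -l*n + 3*l - n^2 + 9
(3) = -40*d^3 + 224*d^2 - 120*d
(4) = -17*b - 17
(5) = -w^2 - 16*w - 2*z^2 + z*(-3*w - 25) - 63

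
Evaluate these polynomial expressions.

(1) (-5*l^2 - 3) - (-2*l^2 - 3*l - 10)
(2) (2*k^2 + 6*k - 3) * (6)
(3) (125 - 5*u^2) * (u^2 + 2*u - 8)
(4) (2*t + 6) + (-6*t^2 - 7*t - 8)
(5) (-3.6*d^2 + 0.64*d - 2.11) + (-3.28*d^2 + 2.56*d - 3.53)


(1) = -3*l^2 + 3*l + 7
(2) = 12*k^2 + 36*k - 18
(3) = -5*u^4 - 10*u^3 + 165*u^2 + 250*u - 1000
(4) = -6*t^2 - 5*t - 2
(5) = -6.88*d^2 + 3.2*d - 5.64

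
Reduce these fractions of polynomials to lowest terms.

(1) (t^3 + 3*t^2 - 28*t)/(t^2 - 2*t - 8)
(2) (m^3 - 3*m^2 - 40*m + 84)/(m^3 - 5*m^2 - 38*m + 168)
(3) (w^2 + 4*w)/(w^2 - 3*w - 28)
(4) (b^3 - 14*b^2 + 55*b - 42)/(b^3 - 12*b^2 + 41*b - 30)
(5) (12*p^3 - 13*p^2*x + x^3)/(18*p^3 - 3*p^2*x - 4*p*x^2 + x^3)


(1) = (t^2 + 7*t)/(t + 2)
(2) = (m - 2)/(m - 4)
(3) = w/(w - 7)
(4) = (b - 7)/(b - 5)
(5) = (-4*p^2 + 3*p*x + x^2)/(-6*p^2 - p*x + x^2)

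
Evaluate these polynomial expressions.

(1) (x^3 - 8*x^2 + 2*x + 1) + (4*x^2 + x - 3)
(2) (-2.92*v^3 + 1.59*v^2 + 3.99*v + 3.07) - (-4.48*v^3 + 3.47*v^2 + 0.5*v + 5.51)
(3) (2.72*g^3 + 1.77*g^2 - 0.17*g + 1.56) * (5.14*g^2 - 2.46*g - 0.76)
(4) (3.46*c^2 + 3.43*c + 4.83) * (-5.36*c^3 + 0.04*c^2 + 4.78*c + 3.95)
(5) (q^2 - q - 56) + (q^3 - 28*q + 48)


(1) = x^3 - 4*x^2 + 3*x - 2
(2) = 1.56*v^3 - 1.88*v^2 + 3.49*v - 2.44
(3) = 13.9808*g^5 + 2.4066*g^4 - 7.2952*g^3 + 7.0914*g^2 - 3.7084*g - 1.1856
(4) = -18.5456*c^5 - 18.2464*c^4 - 9.2128*c^3 + 30.2556*c^2 + 36.6359*c + 19.0785
(5) = q^3 + q^2 - 29*q - 8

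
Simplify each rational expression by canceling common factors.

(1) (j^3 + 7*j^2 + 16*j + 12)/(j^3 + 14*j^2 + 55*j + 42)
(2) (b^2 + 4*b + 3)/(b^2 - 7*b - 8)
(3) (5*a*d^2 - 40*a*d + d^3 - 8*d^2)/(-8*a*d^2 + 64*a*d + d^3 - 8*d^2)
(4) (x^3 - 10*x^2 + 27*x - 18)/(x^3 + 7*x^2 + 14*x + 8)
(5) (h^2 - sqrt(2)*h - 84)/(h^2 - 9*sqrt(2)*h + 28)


(1) = (j^3 + 7*j^2 + 16*j + 12)/(j^3 + 14*j^2 + 55*j + 42)
(2) = (b + 3)/(b - 8)
(3) = (-5*a - d)/(8*a - d)
(4) = (x^3 - 10*x^2 + 27*x - 18)/(x^3 + 7*x^2 + 14*x + 8)
(5) = (h + 6*sqrt(2))/(h - 2*sqrt(2))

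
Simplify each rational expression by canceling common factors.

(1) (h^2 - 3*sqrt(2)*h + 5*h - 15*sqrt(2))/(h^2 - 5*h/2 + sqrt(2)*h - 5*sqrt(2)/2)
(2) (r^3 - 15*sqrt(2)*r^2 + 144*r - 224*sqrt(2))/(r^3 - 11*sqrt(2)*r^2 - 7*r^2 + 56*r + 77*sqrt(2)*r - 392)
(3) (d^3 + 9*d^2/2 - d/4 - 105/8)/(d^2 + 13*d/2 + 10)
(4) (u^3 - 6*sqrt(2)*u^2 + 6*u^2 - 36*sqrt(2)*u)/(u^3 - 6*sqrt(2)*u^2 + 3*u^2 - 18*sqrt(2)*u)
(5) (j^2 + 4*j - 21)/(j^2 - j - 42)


(1) = (2*h^2 + h*(10 - 6*sqrt(2)) - 30*sqrt(2))/(2*h^2 + h*(-5 + 2*sqrt(2)) - 5*sqrt(2))
(2) = (r - 4*sqrt(2))/(r - 7)
(3) = (4*d^2 + 8*d - 21)/(4*d + 16)
(4) = (u + 6)/(u + 3)
(5) = (j^2 + 4*j - 21)/(j^2 - j - 42)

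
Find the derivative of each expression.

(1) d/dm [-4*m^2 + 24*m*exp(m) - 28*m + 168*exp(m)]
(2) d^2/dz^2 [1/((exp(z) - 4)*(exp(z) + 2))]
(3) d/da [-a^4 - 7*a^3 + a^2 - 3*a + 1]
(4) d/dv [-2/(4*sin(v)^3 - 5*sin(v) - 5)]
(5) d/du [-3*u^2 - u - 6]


(1) = 24*m*exp(m) - 8*m + 192*exp(m) - 28
(2) = (4*exp(3*z) - 6*exp(2*z) + 36*exp(z) - 16)*exp(z)/(exp(6*z) - 6*exp(5*z) - 12*exp(4*z) + 88*exp(3*z) + 96*exp(2*z) - 384*exp(z) - 512)
(3) = -4*a^3 - 21*a^2 + 2*a - 3
(4) = 2*(12*sin(v)^2 - 5)*cos(v)/(2*sin(v) + sin(3*v) + 5)^2
(5) = -6*u - 1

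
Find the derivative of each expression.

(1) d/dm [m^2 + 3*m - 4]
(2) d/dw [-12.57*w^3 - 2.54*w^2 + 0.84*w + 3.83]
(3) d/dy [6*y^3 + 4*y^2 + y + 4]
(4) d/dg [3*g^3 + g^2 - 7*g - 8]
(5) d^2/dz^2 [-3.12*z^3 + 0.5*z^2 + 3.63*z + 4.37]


(1) = 2*m + 3
(2) = -37.71*w^2 - 5.08*w + 0.84
(3) = 18*y^2 + 8*y + 1
(4) = 9*g^2 + 2*g - 7
(5) = 1.0 - 18.72*z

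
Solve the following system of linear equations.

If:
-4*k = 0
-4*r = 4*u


Then:
k = 0
r = -u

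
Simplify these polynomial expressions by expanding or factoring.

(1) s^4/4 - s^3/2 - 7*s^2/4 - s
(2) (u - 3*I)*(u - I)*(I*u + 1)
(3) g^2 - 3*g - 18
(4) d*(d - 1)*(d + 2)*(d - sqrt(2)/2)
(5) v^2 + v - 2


(1) = s*(s/4 + 1/4)*(s - 4)*(s + 1)
(2) = I*u^3 + 5*u^2 - 7*I*u - 3
(3) = (g - 6)*(g + 3)
(4) = d^4 - sqrt(2)*d^3/2 + d^3 - 2*d^2 - sqrt(2)*d^2/2 + sqrt(2)*d
(5) = (v - 1)*(v + 2)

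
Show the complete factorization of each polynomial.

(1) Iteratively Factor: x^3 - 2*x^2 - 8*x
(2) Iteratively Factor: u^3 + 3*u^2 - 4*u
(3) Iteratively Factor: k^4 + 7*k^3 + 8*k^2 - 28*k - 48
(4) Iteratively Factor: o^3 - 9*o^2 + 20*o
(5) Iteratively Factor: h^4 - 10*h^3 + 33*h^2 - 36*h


(1) = (x + 2)*(x^2 - 4*x) = (x - 4)*(x + 2)*(x)
(2) = (u + 4)*(u^2 - u) = u*(u + 4)*(u - 1)
(3) = (k + 2)*(k^3 + 5*k^2 - 2*k - 24) = (k - 2)*(k + 2)*(k^2 + 7*k + 12) = (k - 2)*(k + 2)*(k + 3)*(k + 4)
(4) = (o - 5)*(o^2 - 4*o) = o*(o - 5)*(o - 4)
(5) = (h - 4)*(h^3 - 6*h^2 + 9*h) = (h - 4)*(h - 3)*(h^2 - 3*h) = h*(h - 4)*(h - 3)*(h - 3)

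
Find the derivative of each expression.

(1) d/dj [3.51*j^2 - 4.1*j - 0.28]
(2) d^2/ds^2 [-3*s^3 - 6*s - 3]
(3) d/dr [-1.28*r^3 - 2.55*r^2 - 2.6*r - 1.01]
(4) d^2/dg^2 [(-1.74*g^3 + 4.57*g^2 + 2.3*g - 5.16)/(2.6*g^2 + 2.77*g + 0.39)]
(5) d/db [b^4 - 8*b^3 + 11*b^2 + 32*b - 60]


(1) = 7.02*j - 4.1
(2) = -18*s
(3) = -3.84*r^2 - 5.1*r - 2.6
(4) = (-57.903252*g^3 - 248.371812*g^2 - 238.555044*g - 72.299034)/(17.576*g^6 + 56.1756*g^5 + 67.75782*g^4 + 38.106613*g^3 + 10.163673*g^2 + 1.263951*g + 0.059319)
(5) = 4*b^3 - 24*b^2 + 22*b + 32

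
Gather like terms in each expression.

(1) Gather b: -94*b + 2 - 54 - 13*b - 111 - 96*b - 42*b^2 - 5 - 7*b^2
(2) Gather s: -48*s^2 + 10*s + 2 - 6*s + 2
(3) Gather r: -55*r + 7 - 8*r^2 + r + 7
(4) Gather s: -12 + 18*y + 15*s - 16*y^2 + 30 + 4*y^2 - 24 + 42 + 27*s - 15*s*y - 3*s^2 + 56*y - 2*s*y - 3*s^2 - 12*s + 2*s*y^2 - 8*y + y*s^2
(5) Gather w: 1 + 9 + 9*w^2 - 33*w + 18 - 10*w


(1) = -49*b^2 - 203*b - 168
(2) = -48*s^2 + 4*s + 4
(3) = -8*r^2 - 54*r + 14
(4) = s^2*(y - 6) + s*(2*y^2 - 17*y + 30) - 12*y^2 + 66*y + 36
(5) = 9*w^2 - 43*w + 28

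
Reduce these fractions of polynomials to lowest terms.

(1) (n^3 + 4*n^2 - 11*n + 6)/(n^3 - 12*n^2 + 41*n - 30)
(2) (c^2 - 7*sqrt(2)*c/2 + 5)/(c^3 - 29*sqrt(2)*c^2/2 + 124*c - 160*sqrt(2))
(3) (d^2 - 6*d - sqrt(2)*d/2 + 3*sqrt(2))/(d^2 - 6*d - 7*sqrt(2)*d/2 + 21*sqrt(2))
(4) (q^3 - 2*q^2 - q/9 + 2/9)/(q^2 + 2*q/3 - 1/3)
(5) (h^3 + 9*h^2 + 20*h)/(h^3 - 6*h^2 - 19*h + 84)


(1) = (n^2 + 5*n - 6)/(n^2 - 11*n + 30)
(2) = (4*c - 4*sqrt(2))/(4*c^2 - 48*sqrt(2)*c + 256)
(3) = (4*d - 2*sqrt(2))/(4*d - 14*sqrt(2))
(4) = (3*q^2 - 5*q - 2)/(3*q + 3)
(5) = (h^2 + 5*h)/(h^2 - 10*h + 21)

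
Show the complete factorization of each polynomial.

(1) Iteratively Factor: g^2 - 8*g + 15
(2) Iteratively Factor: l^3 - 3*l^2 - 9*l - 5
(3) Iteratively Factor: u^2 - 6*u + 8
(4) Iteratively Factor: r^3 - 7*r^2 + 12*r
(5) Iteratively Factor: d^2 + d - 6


(1) = (g - 5)*(g - 3)
(2) = (l + 1)*(l^2 - 4*l - 5) = (l + 1)^2*(l - 5)
(3) = (u - 2)*(u - 4)
(4) = (r - 3)*(r^2 - 4*r) = (r - 4)*(r - 3)*(r)
(5) = (d + 3)*(d - 2)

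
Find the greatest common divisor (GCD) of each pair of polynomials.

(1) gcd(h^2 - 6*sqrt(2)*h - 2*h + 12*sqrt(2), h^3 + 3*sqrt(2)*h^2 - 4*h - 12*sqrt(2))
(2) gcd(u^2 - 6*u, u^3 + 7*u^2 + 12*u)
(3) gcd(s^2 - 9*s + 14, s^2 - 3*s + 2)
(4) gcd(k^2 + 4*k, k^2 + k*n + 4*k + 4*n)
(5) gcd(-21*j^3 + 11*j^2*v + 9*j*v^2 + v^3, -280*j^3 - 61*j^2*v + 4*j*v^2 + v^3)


(1) = gcd((h - 2)*(h - 6*sqrt(2)), (h - 2)*(h + 2)*(h + 3*sqrt(2))) = h - 2
(2) = gcd(u*(u - 6), u*(u + 3)*(u + 4)) = u
(3) = s - 2
(4) = k + 4
(5) = 7*j + v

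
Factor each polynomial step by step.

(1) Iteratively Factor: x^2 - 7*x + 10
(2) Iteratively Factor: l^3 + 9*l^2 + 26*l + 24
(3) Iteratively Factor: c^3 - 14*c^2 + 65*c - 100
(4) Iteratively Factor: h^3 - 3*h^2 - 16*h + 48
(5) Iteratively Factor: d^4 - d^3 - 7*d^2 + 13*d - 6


(1) = (x - 2)*(x - 5)
(2) = (l + 4)*(l^2 + 5*l + 6) = (l + 2)*(l + 4)*(l + 3)
(3) = (c - 4)*(c^2 - 10*c + 25) = (c - 5)*(c - 4)*(c - 5)
(4) = (h - 4)*(h^2 + h - 12) = (h - 4)*(h + 4)*(h - 3)
(5) = (d + 3)*(d^3 - 4*d^2 + 5*d - 2) = (d - 1)*(d + 3)*(d^2 - 3*d + 2) = (d - 2)*(d - 1)*(d + 3)*(d - 1)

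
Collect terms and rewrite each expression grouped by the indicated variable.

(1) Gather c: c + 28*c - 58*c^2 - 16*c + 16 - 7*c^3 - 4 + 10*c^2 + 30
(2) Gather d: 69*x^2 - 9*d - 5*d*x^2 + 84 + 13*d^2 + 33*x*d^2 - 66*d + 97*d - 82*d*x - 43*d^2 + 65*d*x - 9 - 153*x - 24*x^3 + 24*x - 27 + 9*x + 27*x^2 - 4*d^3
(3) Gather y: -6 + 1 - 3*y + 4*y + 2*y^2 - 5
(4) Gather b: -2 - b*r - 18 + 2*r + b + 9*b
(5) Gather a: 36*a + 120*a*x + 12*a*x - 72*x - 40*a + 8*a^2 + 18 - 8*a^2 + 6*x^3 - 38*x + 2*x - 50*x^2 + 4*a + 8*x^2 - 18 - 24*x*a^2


(1) = -7*c^3 - 48*c^2 + 13*c + 42
(2) = -4*d^3 + d^2*(33*x - 30) + d*(-5*x^2 - 17*x + 22) - 24*x^3 + 96*x^2 - 120*x + 48
(3) = 2*y^2 + y - 10
(4) = b*(10 - r) + 2*r - 20
(5) = -24*a^2*x + 132*a*x + 6*x^3 - 42*x^2 - 108*x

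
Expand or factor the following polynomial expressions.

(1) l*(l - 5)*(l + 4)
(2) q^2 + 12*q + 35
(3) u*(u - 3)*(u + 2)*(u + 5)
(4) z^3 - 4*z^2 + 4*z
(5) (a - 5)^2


(1) = l^3 - l^2 - 20*l
(2) = (q + 5)*(q + 7)
(3) = u^4 + 4*u^3 - 11*u^2 - 30*u
(4) = z*(z - 2)^2
(5) = a^2 - 10*a + 25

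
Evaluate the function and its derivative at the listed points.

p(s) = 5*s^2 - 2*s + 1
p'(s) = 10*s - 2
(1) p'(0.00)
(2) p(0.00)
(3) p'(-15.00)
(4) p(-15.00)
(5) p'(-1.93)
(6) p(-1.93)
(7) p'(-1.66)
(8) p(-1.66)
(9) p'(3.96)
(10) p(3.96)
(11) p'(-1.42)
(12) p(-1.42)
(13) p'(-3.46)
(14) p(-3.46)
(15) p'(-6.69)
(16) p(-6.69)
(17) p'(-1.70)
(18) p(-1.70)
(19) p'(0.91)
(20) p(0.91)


(1) = -2.00
(2) = 1.00
(3) = -152.00
(4) = 1156.00
(5) = -21.30
(6) = 23.48
(7) = -18.60
(8) = 18.10
(9) = 37.60
(10) = 71.49
(11) = -16.20
(12) = 13.92
(13) = -36.60
(14) = 67.78
(15) = -68.90
(16) = 238.16
(17) = -19.00
(18) = 18.85
(19) = 7.10
(20) = 3.32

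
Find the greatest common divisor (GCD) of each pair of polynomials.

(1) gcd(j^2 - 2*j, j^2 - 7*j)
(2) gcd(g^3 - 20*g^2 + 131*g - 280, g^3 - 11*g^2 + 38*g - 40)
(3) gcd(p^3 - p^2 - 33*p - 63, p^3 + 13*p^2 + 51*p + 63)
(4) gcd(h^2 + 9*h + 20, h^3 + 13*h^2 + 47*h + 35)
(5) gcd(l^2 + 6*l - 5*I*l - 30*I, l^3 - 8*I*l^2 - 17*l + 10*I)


(1) = gcd(j*(j - 2), j*(j - 7)) = j
(2) = gcd((g - 8)*(g - 7)*(g - 5), (g - 5)*(g - 4)*(g - 2)) = g - 5
(3) = p^2 + 6*p + 9
(4) = h + 5
(5) = l - 5*I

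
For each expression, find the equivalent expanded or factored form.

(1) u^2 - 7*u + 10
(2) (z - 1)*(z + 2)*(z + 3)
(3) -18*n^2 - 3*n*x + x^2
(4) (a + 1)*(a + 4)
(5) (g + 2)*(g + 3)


(1) = (u - 5)*(u - 2)
(2) = z^3 + 4*z^2 + z - 6
(3) = (-6*n + x)*(3*n + x)
(4) = a^2 + 5*a + 4
(5) = g^2 + 5*g + 6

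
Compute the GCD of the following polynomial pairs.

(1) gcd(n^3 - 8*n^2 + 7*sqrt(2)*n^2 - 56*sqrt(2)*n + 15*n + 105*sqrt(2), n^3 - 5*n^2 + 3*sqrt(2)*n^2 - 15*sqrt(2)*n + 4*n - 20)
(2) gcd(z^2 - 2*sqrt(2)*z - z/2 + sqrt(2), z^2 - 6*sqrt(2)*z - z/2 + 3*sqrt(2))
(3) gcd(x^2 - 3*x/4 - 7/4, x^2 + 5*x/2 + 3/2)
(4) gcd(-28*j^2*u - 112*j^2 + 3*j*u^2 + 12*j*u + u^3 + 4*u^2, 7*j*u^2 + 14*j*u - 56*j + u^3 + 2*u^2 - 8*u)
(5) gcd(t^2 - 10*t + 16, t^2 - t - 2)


(1) = n - 5
(2) = z - 1/2
(3) = x + 1
(4) = gcd((-4*j + u)*(7*j + u)*(u + 4), (7*j + u)*(u - 2)*(u + 4)) = 7*j*u + 28*j + u^2 + 4*u
(5) = gcd((t - 8)*(t - 2), (t - 2)*(t + 1)) = t - 2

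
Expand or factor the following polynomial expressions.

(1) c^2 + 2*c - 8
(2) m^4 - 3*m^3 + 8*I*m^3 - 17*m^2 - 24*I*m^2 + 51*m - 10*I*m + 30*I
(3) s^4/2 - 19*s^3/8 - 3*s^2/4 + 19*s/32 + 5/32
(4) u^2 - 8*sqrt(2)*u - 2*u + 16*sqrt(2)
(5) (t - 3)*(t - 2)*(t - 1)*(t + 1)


(1) = (c - 2)*(c + 4)
(2) = (m - 3)*(m + I)*(m + 2*I)*(m + 5*I)
(3) = (s/2 + 1/4)*(s - 5)*(s - 1/2)*(s + 1/4)
(4) = (u - 2)*(u - 8*sqrt(2))
(5) = t^4 - 5*t^3 + 5*t^2 + 5*t - 6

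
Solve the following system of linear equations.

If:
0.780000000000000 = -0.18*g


Then:
g = -4.33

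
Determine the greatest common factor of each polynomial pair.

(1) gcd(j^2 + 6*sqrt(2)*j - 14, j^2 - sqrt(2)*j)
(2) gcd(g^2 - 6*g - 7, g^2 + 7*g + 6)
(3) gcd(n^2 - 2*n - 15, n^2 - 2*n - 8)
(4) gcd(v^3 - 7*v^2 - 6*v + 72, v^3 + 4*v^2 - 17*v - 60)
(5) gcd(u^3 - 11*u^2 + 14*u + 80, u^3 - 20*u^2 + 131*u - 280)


(1) = j - sqrt(2)
(2) = g + 1
(3) = 1
(4) = v^2 - v - 12
(5) = u^2 - 13*u + 40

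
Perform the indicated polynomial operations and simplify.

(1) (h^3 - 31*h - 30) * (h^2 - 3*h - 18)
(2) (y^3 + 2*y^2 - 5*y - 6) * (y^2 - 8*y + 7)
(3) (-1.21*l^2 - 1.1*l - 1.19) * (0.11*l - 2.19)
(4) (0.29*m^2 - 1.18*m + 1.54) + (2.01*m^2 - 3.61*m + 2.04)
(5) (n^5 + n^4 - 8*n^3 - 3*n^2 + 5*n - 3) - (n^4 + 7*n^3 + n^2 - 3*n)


(1) = h^5 - 3*h^4 - 49*h^3 + 63*h^2 + 648*h + 540
(2) = y^5 - 6*y^4 - 14*y^3 + 48*y^2 + 13*y - 42
(3) = -0.1331*l^3 + 2.5289*l^2 + 2.2781*l + 2.6061
(4) = 2.3*m^2 - 4.79*m + 3.58
(5) = n^5 - 15*n^3 - 4*n^2 + 8*n - 3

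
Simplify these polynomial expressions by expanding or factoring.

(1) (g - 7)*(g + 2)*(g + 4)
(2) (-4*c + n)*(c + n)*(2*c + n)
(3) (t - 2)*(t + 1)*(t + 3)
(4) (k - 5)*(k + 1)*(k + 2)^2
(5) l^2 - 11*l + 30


(1) = g^3 - g^2 - 34*g - 56
(2) = -8*c^3 - 10*c^2*n - c*n^2 + n^3
(3) = t^3 + 2*t^2 - 5*t - 6
(4) = k^4 - 17*k^2 - 36*k - 20
(5) = (l - 6)*(l - 5)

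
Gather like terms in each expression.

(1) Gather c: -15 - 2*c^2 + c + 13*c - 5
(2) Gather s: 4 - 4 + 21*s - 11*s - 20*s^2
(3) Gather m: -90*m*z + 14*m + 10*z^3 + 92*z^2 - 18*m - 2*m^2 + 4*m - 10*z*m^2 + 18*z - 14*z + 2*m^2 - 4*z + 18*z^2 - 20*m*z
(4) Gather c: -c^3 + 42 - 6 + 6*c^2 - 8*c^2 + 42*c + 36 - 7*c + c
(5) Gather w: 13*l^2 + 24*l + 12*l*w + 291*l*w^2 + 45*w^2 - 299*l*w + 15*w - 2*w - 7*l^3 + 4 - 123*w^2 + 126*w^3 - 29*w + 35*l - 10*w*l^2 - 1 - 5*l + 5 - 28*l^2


(1) = -2*c^2 + 14*c - 20
(2) = -20*s^2 + 10*s
(3) = -10*m^2*z - 110*m*z + 10*z^3 + 110*z^2
(4) = -c^3 - 2*c^2 + 36*c + 72
(5) = -7*l^3 - 15*l^2 + 54*l + 126*w^3 + w^2*(291*l - 78) + w*(-10*l^2 - 287*l - 16) + 8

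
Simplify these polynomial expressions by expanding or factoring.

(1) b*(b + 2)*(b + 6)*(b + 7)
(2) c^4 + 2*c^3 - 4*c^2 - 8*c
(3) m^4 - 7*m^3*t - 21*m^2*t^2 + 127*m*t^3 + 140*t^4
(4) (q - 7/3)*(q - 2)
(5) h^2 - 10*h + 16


(1) = b^4 + 15*b^3 + 68*b^2 + 84*b
(2) = c*(c - 2)*(c + 2)^2
(3) = (m - 7*t)*(m - 5*t)*(m + t)*(m + 4*t)
(4) = q^2 - 13*q/3 + 14/3
(5) = (h - 8)*(h - 2)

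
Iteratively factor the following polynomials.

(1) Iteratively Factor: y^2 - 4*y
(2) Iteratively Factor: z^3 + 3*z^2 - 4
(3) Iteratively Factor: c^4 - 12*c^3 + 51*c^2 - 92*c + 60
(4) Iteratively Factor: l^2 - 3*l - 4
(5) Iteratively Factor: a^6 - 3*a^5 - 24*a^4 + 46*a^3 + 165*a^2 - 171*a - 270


(1) = (y - 4)*(y)
(2) = (z + 2)*(z^2 + z - 2) = (z - 1)*(z + 2)*(z + 2)
(3) = (c - 3)*(c^3 - 9*c^2 + 24*c - 20) = (c - 3)*(c - 2)*(c^2 - 7*c + 10) = (c - 5)*(c - 3)*(c - 2)*(c - 2)
(4) = (l - 4)*(l + 1)
(5) = (a + 3)*(a^5 - 6*a^4 - 6*a^3 + 64*a^2 - 27*a - 90) = (a + 3)^2*(a^4 - 9*a^3 + 21*a^2 + a - 30) = (a - 5)*(a + 3)^2*(a^3 - 4*a^2 + a + 6) = (a - 5)*(a - 3)*(a + 3)^2*(a^2 - a - 2) = (a - 5)*(a - 3)*(a + 1)*(a + 3)^2*(a - 2)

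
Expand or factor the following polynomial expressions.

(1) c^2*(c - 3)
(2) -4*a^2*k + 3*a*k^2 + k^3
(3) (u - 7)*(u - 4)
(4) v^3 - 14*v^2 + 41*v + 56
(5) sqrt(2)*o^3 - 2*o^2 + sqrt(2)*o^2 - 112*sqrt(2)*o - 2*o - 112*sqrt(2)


(1) = c^3 - 3*c^2
(2) = k*(-a + k)*(4*a + k)
(3) = u^2 - 11*u + 28
(4) = (v - 8)*(v - 7)*(v + 1)
(5) = (o - 8*sqrt(2))*(o + 7*sqrt(2))*(sqrt(2)*o + sqrt(2))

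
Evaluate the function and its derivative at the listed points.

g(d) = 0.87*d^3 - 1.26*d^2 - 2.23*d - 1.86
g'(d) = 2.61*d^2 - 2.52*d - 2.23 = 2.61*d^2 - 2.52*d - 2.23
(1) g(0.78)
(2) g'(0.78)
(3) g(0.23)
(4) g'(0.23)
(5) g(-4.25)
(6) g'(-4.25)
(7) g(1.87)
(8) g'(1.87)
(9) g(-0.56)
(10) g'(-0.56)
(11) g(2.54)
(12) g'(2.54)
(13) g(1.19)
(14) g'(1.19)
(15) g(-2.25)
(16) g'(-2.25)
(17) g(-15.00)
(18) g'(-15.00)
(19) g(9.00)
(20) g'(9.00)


(1) = -3.95
(2) = -2.61
(3) = -2.43
(4) = -2.67
(5) = -81.93
(6) = 55.62
(7) = -4.75
(8) = 2.18
(9) = -1.16
(10) = -0.00
(11) = -1.40
(12) = 8.21
(13) = -4.83
(14) = -1.53
(15) = -13.13
(16) = 16.65
(17) = -3188.16
(18) = 622.82
(19) = 510.24
(20) = 186.50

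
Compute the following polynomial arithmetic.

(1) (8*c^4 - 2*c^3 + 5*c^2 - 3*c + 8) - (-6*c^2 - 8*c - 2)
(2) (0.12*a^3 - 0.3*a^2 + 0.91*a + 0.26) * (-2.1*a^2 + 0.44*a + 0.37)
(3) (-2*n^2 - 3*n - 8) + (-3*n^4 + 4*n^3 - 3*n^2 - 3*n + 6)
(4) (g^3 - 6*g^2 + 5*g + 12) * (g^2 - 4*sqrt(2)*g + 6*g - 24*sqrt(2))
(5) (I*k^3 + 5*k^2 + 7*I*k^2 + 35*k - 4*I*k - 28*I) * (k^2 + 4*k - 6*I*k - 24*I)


(1) = 8*c^4 - 2*c^3 + 11*c^2 + 5*c + 10
(2) = -0.252*a^5 + 0.6828*a^4 - 1.9986*a^3 - 0.2566*a^2 + 0.4511*a + 0.0962
(3) = -3*n^4 + 4*n^3 - 5*n^2 - 6*n - 2
(4) = g^5 - 4*sqrt(2)*g^4 - 31*g^3 + 42*g^2 + 124*sqrt(2)*g^2 - 168*sqrt(2)*g + 72*g - 288*sqrt(2)
(5) = I*k^5 + 11*k^4 + 11*I*k^4 + 121*k^3 - 6*I*k^3 + 284*k^2 - 374*I*k^2 - 264*k - 952*I*k - 672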